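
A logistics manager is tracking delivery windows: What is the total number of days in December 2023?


Month: December
Year: 2023
December is a 31-day month
Total: 31 days

31


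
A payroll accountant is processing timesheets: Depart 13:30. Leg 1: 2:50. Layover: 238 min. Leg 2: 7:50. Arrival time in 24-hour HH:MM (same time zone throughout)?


Depart: 13:30
Leg 1: +170 min -> 16:20
Layover: +238 min -> 20:18
Leg 2: +470 min -> 04:08
Total travel: 878 minutes = 14h 38m
Arrival: 04:08

04:08


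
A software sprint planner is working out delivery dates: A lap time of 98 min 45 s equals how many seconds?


Minutes: 98
Seconds: 45
Convert minutes to seconds: 98 x 60 = 5880
Add remaining seconds: 5880 + 45 = 5925

5925


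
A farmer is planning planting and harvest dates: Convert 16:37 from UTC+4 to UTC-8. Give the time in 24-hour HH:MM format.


Local time: 16:37 at UTC+4 (offset 4h)
Target zone: UTC-8 (offset -8h)
Difference: -8 - (4) = -12 hours
Calculation: 16 + (-12) = 4
Result: 04:37

04:37


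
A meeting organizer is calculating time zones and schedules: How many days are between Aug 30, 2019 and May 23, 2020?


Start date: 2019-08-30
End date: 2020-05-23
Aug 2019: +2 days
Sep 2019: +30 days
Oct 2019: +31 days
... (7 more months)
Total: 267 days

267


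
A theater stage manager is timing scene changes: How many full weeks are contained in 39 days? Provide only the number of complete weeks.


Total days: 39
Days per week: 7
Division: 39 / 7 = 5 remainder 4
Complete weeks: 5
Remaining days: 4

5


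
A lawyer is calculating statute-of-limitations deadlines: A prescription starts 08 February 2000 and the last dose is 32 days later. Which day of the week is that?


Start: 2000-02-08 (Tuesday)
Step 1 - find target date: add 32 days
  2000-02-08 + 32 days = 2000-03-11
Step 2 - day of week:
  32 mod 7 = 4
  Tuesday + 4 days -> Saturday
Result: Saturday (2000-03-11)

Saturday


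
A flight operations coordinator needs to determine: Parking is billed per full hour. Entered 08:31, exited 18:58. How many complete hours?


Start: 08:31
End: 18:58
Hour difference: 18 - 8 = 10 hours
Minute difference: 58 - 31 = 27 minutes
Total minutes: 627
Complete hours: 627 / 60 = 10 (remainder 27)

10


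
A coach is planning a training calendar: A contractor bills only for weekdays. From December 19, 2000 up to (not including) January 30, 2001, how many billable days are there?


Start: 2000-12-19 (Tuesday)
End (exclusive): 2001-01-30 (Tuesday)
Total calendar days: 42
Full weeks: 42 // 7 = 6 -> 30 weekdays
Remaining 0 days starting on Tuesday:
Total business days: 30 + 0 = 30

30


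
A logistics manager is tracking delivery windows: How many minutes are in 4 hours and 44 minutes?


Hours: 4
Extra minutes: 44
Minutes per hour: 60
Hours to minutes: 4 x 60 = 240
Total: 240 + 44 = 284

284


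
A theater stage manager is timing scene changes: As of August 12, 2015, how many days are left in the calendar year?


Start: August 12, 2015
End: December 31, 2015
Days left in August: 19
September: 30
October: 31
November: 30
December: 31
Sum of remaining months: 122
Total: 19 + 122 = 141

141


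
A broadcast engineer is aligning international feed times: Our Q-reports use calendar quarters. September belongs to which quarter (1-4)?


Month: September (month 9)
Q1: January-March (months 1-3)
Q2: April-June (months 4-6)
Q3: July-September (months 7-9)
Q4: October-December (months 10-12)
Month 9 falls in Q3

3


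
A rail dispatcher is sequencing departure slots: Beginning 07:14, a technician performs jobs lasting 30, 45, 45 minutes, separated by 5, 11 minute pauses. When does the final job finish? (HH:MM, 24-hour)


Start: 07:14 = 434 min from midnight
  after task 1 (30 min): 07:44
  after break (5 min): 07:49
  after task 2 (45 min): 08:34
  after break (11 min): 08:45
  after task 3 (45 min): 09:30
Total elapsed: 136 minutes
End time: 09:30

09:30


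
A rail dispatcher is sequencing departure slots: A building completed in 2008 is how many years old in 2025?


Birth year: 2008
Current year: 2025
Age = current year - birth year
Age = 2025 - 2008 = 17

17


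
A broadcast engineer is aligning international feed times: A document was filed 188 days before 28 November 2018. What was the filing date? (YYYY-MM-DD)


Start: 2018-11-28
Subtracting 188 days
Days already passed in November: 28
After going back through November: 160 more days to subtract
October 2018: 31 days, 129 remaining
September 2018: 30 days, 99 remaining
August 2018: 31 days, 68 remaining
July 2018: 31 days, 37 remaining
Result: 2018-05-24

2018-05-24


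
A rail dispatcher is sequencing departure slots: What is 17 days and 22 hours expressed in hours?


Days: 17
Extra hours: 22
Hours per day: 24
Days to hours: 17 x 24 = 408
Total: 408 + 22 = 430

430


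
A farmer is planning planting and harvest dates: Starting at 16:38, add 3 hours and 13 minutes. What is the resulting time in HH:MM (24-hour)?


Start time: 16:38
Adding: 3 hours 13 minutes
Minutes: 38 + 13 = 51
Hours: 16 + 3 + 0 = 19
Result: 19:51

19:51


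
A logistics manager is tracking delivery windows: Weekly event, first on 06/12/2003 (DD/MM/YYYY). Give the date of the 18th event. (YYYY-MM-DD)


First occurrence: 2003-12-06 (occurrence 1)
Each occurrence is 7 days after the previous.
Occurrence 18 is 17 weeks after the first.
17 weeks = 119 days
2003-12-06 + 119 days = 2004-04-03

2004-04-03


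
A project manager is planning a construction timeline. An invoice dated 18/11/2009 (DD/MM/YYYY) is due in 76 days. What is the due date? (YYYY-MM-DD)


Start: 2009-11-18
Adding 76 days
Days remaining in November: 12
After November: 64 days still to add
December 2009: 31 days, 33 remaining
January 2010: 31 days, 2 remaining
February 2010 has 28 days, need 2
Result: 2010-02-02

2010-02-02


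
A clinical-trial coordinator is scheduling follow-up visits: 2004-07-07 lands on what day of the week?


Date: 2004-07-07
January 1, 2004 is a Thursday
Day of year: 189
Offset from Jan 1: 188 days
188 mod 7 = 6
Result: Wednesday

Wednesday


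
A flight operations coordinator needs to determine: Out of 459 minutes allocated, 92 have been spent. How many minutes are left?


Total budget: 459 minutes
Time used: 92 minutes
Remaining: 459 - 92 = 367 minutes
Percent used: 20.0%
Percent remaining: 80.0%

367


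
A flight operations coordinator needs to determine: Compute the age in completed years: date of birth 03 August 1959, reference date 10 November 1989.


Birth: 1959-08-03
Reference: 1989-11-10
Year difference: 1989 - 1959 = 30
Has birthday (08-03) occurred by 11-10? Yes
Age in full years: 30

30


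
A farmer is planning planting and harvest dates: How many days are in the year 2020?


Year: 2020
Check leap year rules:
Divisible by 4? Yes
Divisible by 100? No
2020 is a leap year
Days: 366

366


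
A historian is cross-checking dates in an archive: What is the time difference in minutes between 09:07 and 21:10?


Start time: 09:07 = 547 minutes from midnight
End time: 21:10 = 1270 minutes from midnight
Difference: 1270 - 547 = 723 minutes
That is 12 hours and 3 minutes

723


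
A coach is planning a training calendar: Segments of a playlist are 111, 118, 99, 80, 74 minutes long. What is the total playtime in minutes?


Durations: 111, 118, 99, 80, 74
Running sum: 111
+ 118 = 229
+ 99 = 328
+ 80 = 408
+ 74 = 482
Total duration: 482 minutes
That is 8 hours and 2 minutes

482


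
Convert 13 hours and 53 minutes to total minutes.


Hours: 13
Minutes: 53
Convert hours to minutes: 13 x 60 = 780
Add remaining minutes: 780 + 53 = 833

833


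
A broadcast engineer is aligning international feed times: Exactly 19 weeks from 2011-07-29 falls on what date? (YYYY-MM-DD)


Start: 2011-07-29
Weeks to add: 19
Convert to days: 19 x 7 = 133 days
Add 133 days to 2011-07-29
Result: 2011-12-09

2011-12-09


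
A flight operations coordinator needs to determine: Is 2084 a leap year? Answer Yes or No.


Year: 2084
Divisible by 4? 2084 / 4 = 521.0 -> Yes
Divisible by 100? 2084 / 100 = 20.84 -> No
Divisible by 4 but not 100, so it IS a leap year

Yes


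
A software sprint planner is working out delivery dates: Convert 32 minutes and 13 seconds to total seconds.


Minutes: 32
Extra seconds: 13
Seconds per minute: 60
Minutes to seconds: 32 x 60 = 1920
Total: 1920 + 13 = 1933

1933


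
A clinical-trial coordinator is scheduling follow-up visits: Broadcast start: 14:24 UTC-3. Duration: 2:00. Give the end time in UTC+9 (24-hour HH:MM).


Start: 14:24 in UTC-3
Step 1 - add duration:
  minutes: 24 + 0 = 24
  hours: 14 + 2 + 0 = 16
  end in UTC-3: 16:24
Step 2 - convert UTC-3 -> UTC+9:
  offset difference: 9 - (-3) = 12 hours
  16 + (12) = 28 -> mod 24 = 4
Result: 04:24 in UTC+9

04:24


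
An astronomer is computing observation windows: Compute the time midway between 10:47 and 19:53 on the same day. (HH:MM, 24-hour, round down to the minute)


Start time: 10:47 = 647 minutes from midnight
End time: 19:53 = 1193 minutes from midnight
Sum: 647 + 1193 = 1840
Midpoint: 1840 / 2 = 920 minutes
Convert: 920 / 60 = 15 hours, 20 minutes
Result: 15:20

15:20


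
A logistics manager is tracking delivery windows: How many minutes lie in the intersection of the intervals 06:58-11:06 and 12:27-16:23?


Interval A: [418, 666] minutes from midnight
Interval B: [747, 983] minutes from midnight
Overlap start = max(418, 747) = 747
Overlap end = min(666, 983) = 666
End <= start, so the intervals do not overlap: 0 minutes

0


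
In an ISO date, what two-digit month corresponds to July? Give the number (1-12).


Calendar month order:
6. June
7. July <--
8. August
July is month number 7

7


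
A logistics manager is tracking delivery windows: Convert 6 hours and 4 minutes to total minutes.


Hours: 6
Extra minutes: 4
Minutes per hour: 60
Hours to minutes: 6 x 60 = 360
Total: 360 + 4 = 364

364


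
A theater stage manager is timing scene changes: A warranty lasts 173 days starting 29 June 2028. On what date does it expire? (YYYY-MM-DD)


Start: 2028-06-29
Adding 173 days
Days remaining in June: 1
After June: 172 days still to add
July 2028: 31 days, 141 remaining
August 2028: 31 days, 110 remaining
September 2028: 30 days, 80 remaining
October 2028: 31 days, 49 remaining
Result: 2028-12-19

2028-12-19


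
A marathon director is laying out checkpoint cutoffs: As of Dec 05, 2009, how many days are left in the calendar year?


Start: December 05, 2009
End: December 31, 2009
Days left in December: 26
Total: 26 days

26


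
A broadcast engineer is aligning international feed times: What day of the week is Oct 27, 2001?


Date: 2001-10-27
January 1, 2001 is a Monday
Day of year: 300
Offset from Jan 1: 299 days
299 mod 7 = 5
Result: Saturday

Saturday


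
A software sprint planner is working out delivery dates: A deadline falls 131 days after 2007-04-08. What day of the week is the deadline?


Start: 2007-04-08 (Sunday)
Step 1 - find target date: add 131 days
  2007-04-08 + 131 days = 2007-08-17
Step 2 - day of week:
  131 mod 7 = 5
  Sunday + 5 days -> Friday
Result: Friday (2007-08-17)

Friday


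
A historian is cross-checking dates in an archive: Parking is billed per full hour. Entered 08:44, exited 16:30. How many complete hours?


Start: 08:44
End: 16:30
Hour difference: 16 - 8 = 8 hours
Minute difference: 30 - 44 = -14 minutes
Total minutes: 466
Complete hours: 466 / 60 = 7 (remainder 46)

7


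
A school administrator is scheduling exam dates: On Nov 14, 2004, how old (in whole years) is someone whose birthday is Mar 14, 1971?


Birth: 1971-03-14
Reference: 2004-11-14
Year difference: 2004 - 1971 = 33
Has birthday (03-14) occurred by 11-14? Yes
Age in full years: 33

33


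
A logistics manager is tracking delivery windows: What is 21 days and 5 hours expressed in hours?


Days: 21
Extra hours: 5
Hours per day: 24
Days to hours: 21 x 24 = 504
Total: 504 + 5 = 509

509


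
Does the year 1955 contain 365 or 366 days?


Year: 1955
Check leap year rules:
Divisible by 4? No
1955 is not a leap year
Days: 365

365


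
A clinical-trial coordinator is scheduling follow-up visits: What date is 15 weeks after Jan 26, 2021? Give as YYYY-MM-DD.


Start: 2021-01-26
Weeks to add: 15
Convert to days: 15 x 7 = 105 days
Add 105 days to 2021-01-26
Result: 2021-05-11

2021-05-11


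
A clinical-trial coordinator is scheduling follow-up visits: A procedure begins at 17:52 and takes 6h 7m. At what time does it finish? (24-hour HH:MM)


Start time: 17:52
Adding: 6 hours 7 minutes
Minutes: 52 + 7 = 59
Hours: 17 + 6 + 0 = 23
Result: 23:59

23:59


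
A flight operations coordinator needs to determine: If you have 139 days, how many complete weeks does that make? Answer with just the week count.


Total days: 139
Days per week: 7
Division: 139 / 7 = 19 remainder 6
Complete weeks: 19
Remaining days: 6

19


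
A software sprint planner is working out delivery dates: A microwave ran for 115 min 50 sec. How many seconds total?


Minutes: 115
Extra seconds: 50
Seconds per minute: 60
Minutes to seconds: 115 x 60 = 6900
Total: 6900 + 50 = 6950

6950


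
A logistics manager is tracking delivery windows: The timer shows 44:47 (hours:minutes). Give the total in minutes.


Hours: 44
Minutes: 47
Convert hours to minutes: 44 x 60 = 2640
Add remaining minutes: 2640 + 47 = 2687

2687


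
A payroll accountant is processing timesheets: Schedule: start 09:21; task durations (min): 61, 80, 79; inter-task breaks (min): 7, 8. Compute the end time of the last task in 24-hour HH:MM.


Start: 09:21 = 561 min from midnight
  after task 1 (61 min): 10:22
  after break (7 min): 10:29
  after task 2 (80 min): 11:49
  after break (8 min): 11:57
  after task 3 (79 min): 13:16
Total elapsed: 235 minutes
End time: 13:16

13:16


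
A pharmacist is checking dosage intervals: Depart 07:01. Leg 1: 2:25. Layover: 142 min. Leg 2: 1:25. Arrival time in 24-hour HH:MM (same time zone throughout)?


Depart: 07:01
Leg 1: +145 min -> 09:26
Layover: +142 min -> 11:48
Leg 2: +85 min -> 13:13
Total travel: 372 minutes = 6h 12m
Arrival: 13:13

13:13


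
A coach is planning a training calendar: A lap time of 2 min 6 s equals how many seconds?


Minutes: 2
Seconds: 6
Convert minutes to seconds: 2 x 60 = 120
Add remaining seconds: 120 + 6 = 126

126


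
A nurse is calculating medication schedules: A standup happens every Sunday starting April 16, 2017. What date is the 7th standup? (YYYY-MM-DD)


First occurrence: 2017-04-16 (occurrence 1)
Each occurrence is 7 days after the previous.
Occurrence 7 is 6 weeks after the first.
6 weeks = 42 days
2017-04-16 + 42 days = 2017-05-28

2017-05-28


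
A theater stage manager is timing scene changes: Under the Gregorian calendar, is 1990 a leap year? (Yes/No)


Year: 1990
Divisible by 4? 1990 / 4 = 497.5 -> No
Not divisible by 4, so NOT a leap year

No


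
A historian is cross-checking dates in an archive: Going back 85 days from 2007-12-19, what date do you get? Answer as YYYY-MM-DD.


Start: 2007-12-19
Subtracting 85 days
Days already passed in December: 19
After going back through December: 66 more days to subtract
November 2007: 30 days, 36 remaining
October 2007: 31 days, 5 remaining
September 2007 has 30 days, need 5
Result: 2007-09-25

2007-09-25


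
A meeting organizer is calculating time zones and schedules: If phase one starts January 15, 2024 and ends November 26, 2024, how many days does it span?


Start date: 2024-01-15
End date: 2024-11-26
Jan 2024: +17 days
Feb 2024: +29 days
Mar 2024: +31 days
... (8 more months)
Total: 316 days

316


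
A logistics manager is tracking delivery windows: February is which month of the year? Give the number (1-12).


Calendar month order:
1. January
2. February <--
3. March
February is month number 2

2


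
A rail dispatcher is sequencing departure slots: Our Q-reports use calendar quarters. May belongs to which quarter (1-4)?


Month: May (month 5)
Q1: January-March (months 1-3)
Q2: April-June (months 4-6)
Q3: July-September (months 7-9)
Q4: October-December (months 10-12)
Month 5 falls in Q2

2


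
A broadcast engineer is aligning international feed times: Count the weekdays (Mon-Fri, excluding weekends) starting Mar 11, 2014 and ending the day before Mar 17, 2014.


Start: 2014-03-11 (Tuesday)
End (exclusive): 2014-03-17 (Monday)
Total calendar days: 6
Full weeks: 6 // 7 = 0 -> 0 weekdays
Remaining 6 days starting on Tuesday:
  Tue(w), Wed(w), Thu(w), Fri(w), Sat(-), Sun(-) -> 4 weekdays
Total business days: 0 + 4 = 4

4


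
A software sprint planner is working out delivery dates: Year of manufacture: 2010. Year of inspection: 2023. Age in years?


Birth year: 2010
Current year: 2023
Age = current year - birth year
Age = 2023 - 2010 = 13

13


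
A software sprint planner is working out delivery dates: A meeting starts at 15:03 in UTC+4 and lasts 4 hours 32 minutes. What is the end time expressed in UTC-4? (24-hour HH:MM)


Start: 15:03 in UTC+4
Step 1 - add duration:
  minutes: 3 + 32 = 35
  hours: 15 + 4 + 0 = 19
  end in UTC+4: 19:35
Step 2 - convert UTC+4 -> UTC-4:
  offset difference: -4 - (4) = -8 hours
  19 + (-8) = 11 -> mod 24 = 11
Result: 11:35 in UTC-4

11:35


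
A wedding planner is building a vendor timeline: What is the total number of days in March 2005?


Month: March
Year: 2005
March is a 31-day month
Total: 31 days

31


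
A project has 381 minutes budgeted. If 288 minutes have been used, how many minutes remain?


Total budget: 381 minutes
Time used: 288 minutes
Remaining: 381 - 288 = 93 minutes
Percent used: 75.6%
Percent remaining: 24.4%

93


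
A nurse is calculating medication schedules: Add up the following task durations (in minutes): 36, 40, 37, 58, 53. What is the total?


Durations: 36, 40, 37, 58, 53
Running sum: 36
+ 40 = 76
+ 37 = 113
+ 58 = 171
+ 53 = 224
Total duration: 224 minutes
That is 3 hours and 44 minutes

224


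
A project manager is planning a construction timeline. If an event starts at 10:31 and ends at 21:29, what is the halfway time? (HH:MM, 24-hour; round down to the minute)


Start time: 10:31 = 631 minutes from midnight
End time: 21:29 = 1289 minutes from midnight
Sum: 631 + 1289 = 1920
Midpoint: 1920 / 2 = 960 minutes
Convert: 960 / 60 = 16 hours, 0 minutes
Result: 16:00

16:00


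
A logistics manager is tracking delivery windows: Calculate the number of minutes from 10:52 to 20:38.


Start time: 10:52 = 652 minutes from midnight
End time: 20:38 = 1238 minutes from midnight
Difference: 1238 - 652 = 586 minutes
That is 9 hours and 46 minutes

586


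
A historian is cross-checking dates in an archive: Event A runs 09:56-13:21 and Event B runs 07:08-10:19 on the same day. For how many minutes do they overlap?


Interval A: [596, 801] minutes from midnight
Interval B: [428, 619] minutes from midnight
Overlap start = max(596, 428) = 596
Overlap end = min(801, 619) = 619
Overlap = 619 - 596 = 23 minutes

23


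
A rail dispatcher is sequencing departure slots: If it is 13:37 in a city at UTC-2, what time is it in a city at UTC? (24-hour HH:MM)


Local time: 13:37 at UTC-2 (offset -2h)
Target zone: UTC (offset 0h)
Difference: 0 - (-2) = 2 hours
Calculation: 13 + (2) = 15
Result: 15:37

15:37


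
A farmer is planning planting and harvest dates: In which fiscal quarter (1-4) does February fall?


Month: February (month 2)
Q1: January-March (months 1-3)
Q2: April-June (months 4-6)
Q3: July-September (months 7-9)
Q4: October-December (months 10-12)
Month 2 falls in Q1

1


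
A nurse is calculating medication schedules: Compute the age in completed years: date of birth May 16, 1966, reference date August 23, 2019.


Birth: 1966-05-16
Reference: 2019-08-23
Year difference: 2019 - 1966 = 53
Has birthday (05-16) occurred by 08-23? Yes
Age in full years: 53

53


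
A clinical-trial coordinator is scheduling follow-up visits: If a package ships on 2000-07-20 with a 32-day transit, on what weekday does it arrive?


Start: 2000-07-20 (Thursday)
Step 1 - find target date: add 32 days
  2000-07-20 + 32 days = 2000-08-21
Step 2 - day of week:
  32 mod 7 = 4
  Thursday + 4 days -> Monday
Result: Monday (2000-08-21)

Monday


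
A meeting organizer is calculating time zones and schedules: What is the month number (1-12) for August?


Calendar month order:
7. July
8. August <--
9. September
August is month number 8

8


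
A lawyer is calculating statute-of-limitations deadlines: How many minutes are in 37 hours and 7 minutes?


Hours: 37
Minutes: 7
Convert hours to minutes: 37 x 60 = 2220
Add remaining minutes: 2220 + 7 = 2227

2227


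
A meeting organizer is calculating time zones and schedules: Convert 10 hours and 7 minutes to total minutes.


Hours: 10
Extra minutes: 7
Minutes per hour: 60
Hours to minutes: 10 x 60 = 600
Total: 600 + 7 = 607

607


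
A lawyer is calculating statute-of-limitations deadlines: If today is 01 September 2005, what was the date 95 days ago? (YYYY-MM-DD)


Start: 2005-09-01
Subtracting 95 days
Days already passed in September: 1
After going back through September: 94 more days to subtract
August 2005: 31 days, 63 remaining
July 2005: 31 days, 32 remaining
June 2005: 30 days, 2 remaining
May 2005 has 31 days, need 2
Result: 2005-05-29

2005-05-29


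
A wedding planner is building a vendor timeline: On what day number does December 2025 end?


Month: December
Year: 2025
December is a 31-day month
Total: 31 days

31


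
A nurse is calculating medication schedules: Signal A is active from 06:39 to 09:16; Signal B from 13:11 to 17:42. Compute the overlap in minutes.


Interval A: [399, 556] minutes from midnight
Interval B: [791, 1062] minutes from midnight
Overlap start = max(399, 791) = 791
Overlap end = min(556, 1062) = 556
End <= start, so the intervals do not overlap: 0 minutes

0


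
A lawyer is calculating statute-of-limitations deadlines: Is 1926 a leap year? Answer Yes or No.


Year: 1926
Divisible by 4? 1926 / 4 = 481.5 -> No
Not divisible by 4, so NOT a leap year

No


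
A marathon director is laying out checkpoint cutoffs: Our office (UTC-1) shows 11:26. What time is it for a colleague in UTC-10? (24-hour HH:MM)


Local time: 11:26 at UTC-1 (offset -1h)
Target zone: UTC-10 (offset -10h)
Difference: -10 - (-1) = -9 hours
Calculation: 11 + (-9) = 2
Result: 02:26

02:26


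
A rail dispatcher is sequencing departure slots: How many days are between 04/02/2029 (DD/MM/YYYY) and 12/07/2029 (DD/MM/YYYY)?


Start date: 2029-02-04
End date: 2029-07-12
Feb 2029: +25 days
Mar 2029: +31 days
Apr 2029: +30 days
... (3 more months)
Total: 158 days

158


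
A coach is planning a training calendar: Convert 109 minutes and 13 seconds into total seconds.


Minutes: 109
Seconds: 13
Convert minutes to seconds: 109 x 60 = 6540
Add remaining seconds: 6540 + 13 = 6553

6553


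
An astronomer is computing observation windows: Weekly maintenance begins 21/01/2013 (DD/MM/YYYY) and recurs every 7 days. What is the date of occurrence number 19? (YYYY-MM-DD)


First occurrence: 2013-01-21 (occurrence 1)
Each occurrence is 7 days after the previous.
Occurrence 19 is 18 weeks after the first.
18 weeks = 126 days
2013-01-21 + 126 days = 2013-05-27

2013-05-27


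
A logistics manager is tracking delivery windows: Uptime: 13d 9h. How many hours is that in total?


Days: 13
Extra hours: 9
Hours per day: 24
Days to hours: 13 x 24 = 312
Total: 312 + 9 = 321

321


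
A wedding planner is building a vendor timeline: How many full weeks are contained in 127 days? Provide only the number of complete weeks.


Total days: 127
Days per week: 7
Division: 127 / 7 = 18 remainder 1
Complete weeks: 18
Remaining days: 1

18


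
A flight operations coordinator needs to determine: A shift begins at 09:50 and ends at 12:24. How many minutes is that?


Start time: 09:50 = 590 minutes from midnight
End time: 12:24 = 744 minutes from midnight
Difference: 744 - 590 = 154 minutes
That is 2 hours and 34 minutes

154


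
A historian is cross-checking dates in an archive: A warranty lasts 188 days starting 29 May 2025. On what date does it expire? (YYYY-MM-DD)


Start: 2025-05-29
Adding 188 days
Days remaining in May: 2
After May: 186 days still to add
June 2025: 30 days, 156 remaining
July 2025: 31 days, 125 remaining
August 2025: 31 days, 94 remaining
September 2025: 30 days, 64 remaining
Result: 2025-12-03

2025-12-03


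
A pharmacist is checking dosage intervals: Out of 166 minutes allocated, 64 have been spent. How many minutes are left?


Total budget: 166 minutes
Time used: 64 minutes
Remaining: 166 - 64 = 102 minutes
Percent used: 38.6%
Percent remaining: 61.4%

102


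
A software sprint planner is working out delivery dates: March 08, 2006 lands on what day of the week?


Date: 2006-03-08
January 1, 2006 is a Sunday
Day of year: 67
Offset from Jan 1: 66 days
66 mod 7 = 3
Result: Wednesday

Wednesday


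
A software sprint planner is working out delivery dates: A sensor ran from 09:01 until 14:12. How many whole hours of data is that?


Start: 09:01
End: 14:12
Hour difference: 14 - 9 = 5 hours
Minute difference: 12 - 1 = 11 minutes
Total minutes: 311
Complete hours: 311 / 60 = 5 (remainder 11)

5


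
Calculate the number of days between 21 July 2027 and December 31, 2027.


Start: July 21, 2027
End: December 31, 2027
Days left in July: 10
August: 31
September: 30
October: 31
November: 30
... plus remaining months
Sum of remaining months: 153
Total: 10 + 153 = 163

163


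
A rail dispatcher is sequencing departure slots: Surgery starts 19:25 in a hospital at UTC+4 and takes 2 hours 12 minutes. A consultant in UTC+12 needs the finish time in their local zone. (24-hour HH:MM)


Start: 19:25 in UTC+4
Step 1 - add duration:
  minutes: 25 + 12 = 37
  hours: 19 + 2 + 0 = 21
  end in UTC+4: 21:37
Step 2 - convert UTC+4 -> UTC+12:
  offset difference: 12 - (4) = 8 hours
  21 + (8) = 29 -> mod 24 = 5
Result: 05:37 in UTC+12

05:37


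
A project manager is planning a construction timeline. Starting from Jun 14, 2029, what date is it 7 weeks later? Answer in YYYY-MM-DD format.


Start: 2029-06-14
Weeks to add: 7
Convert to days: 7 x 7 = 49 days
Add 49 days to 2029-06-14
Result: 2029-08-02

2029-08-02


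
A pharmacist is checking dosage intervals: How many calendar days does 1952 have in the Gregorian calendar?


Year: 1952
Check leap year rules:
Divisible by 4? Yes
Divisible by 100? No
1952 is a leap year
Days: 366

366


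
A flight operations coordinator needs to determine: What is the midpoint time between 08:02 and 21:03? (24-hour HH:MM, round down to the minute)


Start time: 08:02 = 482 minutes from midnight
End time: 21:03 = 1263 minutes from midnight
Sum: 482 + 1263 = 1745
Midpoint: 1745 / 2 = 872 minutes
Convert: 872 / 60 = 14 hours, 32 minutes
Result: 14:32

14:32


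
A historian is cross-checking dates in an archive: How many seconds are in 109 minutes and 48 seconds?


Minutes: 109
Extra seconds: 48
Seconds per minute: 60
Minutes to seconds: 109 x 60 = 6540
Total: 6540 + 48 = 6588

6588


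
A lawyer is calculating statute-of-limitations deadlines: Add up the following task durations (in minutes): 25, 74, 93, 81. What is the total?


Durations: 25, 74, 93, 81
Running sum: 25
+ 74 = 99
+ 93 = 192
+ 81 = 273
Total duration: 273 minutes
That is 4 hours and 33 minutes

273


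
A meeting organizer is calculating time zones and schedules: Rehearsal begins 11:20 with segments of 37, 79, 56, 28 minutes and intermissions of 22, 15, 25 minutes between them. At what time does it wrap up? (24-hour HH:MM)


Start: 11:20 = 680 min from midnight
  after task 1 (37 min): 11:57
  after break (22 min): 12:19
  after task 2 (79 min): 13:38
  after break (15 min): 13:53
  after task 3 (56 min): 14:49
  after break (25 min): 15:14
  after task 4 (28 min): 15:42
Total elapsed: 262 minutes
End time: 15:42

15:42


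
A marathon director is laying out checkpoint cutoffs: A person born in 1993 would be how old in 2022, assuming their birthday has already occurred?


Birth year: 1993
Current year: 2022
Age = current year - birth year
Age = 2022 - 1993 = 29

29


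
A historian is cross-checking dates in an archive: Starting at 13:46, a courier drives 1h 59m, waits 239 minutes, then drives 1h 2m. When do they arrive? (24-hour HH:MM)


Depart: 13:46
Leg 1: +119 min -> 15:45
Layover: +239 min -> 19:44
Leg 2: +62 min -> 20:46
Total travel: 420 minutes = 7h 0m
Arrival: 20:46

20:46


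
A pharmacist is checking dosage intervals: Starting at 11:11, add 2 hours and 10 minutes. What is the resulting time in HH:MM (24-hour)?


Start time: 11:11
Adding: 2 hours 10 minutes
Minutes: 11 + 10 = 21
Hours: 11 + 2 + 0 = 13
Result: 13:21

13:21


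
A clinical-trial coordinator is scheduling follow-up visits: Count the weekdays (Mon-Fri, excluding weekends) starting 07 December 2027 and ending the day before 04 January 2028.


Start: 2027-12-07 (Tuesday)
End (exclusive): 2028-01-04 (Tuesday)
Total calendar days: 28
Full weeks: 28 // 7 = 4 -> 20 weekdays
Remaining 0 days starting on Tuesday:
Total business days: 20 + 0 = 20

20


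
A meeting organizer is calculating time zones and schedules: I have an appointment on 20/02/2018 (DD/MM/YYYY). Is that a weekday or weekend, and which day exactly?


Date: 2018-02-20
January 1, 2018 is a Monday
Day of year: 51
Offset from Jan 1: 50 days
50 mod 7 = 1
Result: Tuesday

Tuesday


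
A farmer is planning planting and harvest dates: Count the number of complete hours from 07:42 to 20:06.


Start: 07:42
End: 20:06
Hour difference: 20 - 7 = 13 hours
Minute difference: 6 - 42 = -36 minutes
Total minutes: 744
Complete hours: 744 / 60 = 12 (remainder 24)

12


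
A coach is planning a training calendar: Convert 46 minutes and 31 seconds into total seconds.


Minutes: 46
Seconds: 31
Convert minutes to seconds: 46 x 60 = 2760
Add remaining seconds: 2760 + 31 = 2791

2791


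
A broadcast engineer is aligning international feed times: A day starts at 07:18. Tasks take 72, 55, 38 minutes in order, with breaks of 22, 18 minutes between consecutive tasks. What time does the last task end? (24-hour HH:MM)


Start: 07:18 = 438 min from midnight
  after task 1 (72 min): 08:30
  after break (22 min): 08:52
  after task 2 (55 min): 09:47
  after break (18 min): 10:05
  after task 3 (38 min): 10:43
Total elapsed: 205 minutes
End time: 10:43

10:43


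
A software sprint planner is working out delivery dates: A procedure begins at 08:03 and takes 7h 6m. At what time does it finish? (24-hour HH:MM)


Start time: 08:03
Adding: 7 hours 6 minutes
Minutes: 3 + 6 = 9
Hours: 8 + 7 + 0 = 15
Result: 15:09

15:09


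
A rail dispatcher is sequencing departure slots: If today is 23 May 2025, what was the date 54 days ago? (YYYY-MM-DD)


Start: 2025-05-23
Subtracting 54 days
Days already passed in May: 23
After going back through May: 31 more days to subtract
April 2025: 30 days, 1 remaining
March 2025 has 31 days, need 1
Result: 2025-03-30

2025-03-30


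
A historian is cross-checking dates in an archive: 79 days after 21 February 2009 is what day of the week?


Start: 2009-02-21 (Saturday)
Step 1 - find target date: add 79 days
  2009-02-21 + 79 days = 2009-05-11
Step 2 - day of week:
  79 mod 7 = 2
  Saturday + 2 days -> Monday
Result: Monday (2009-05-11)

Monday


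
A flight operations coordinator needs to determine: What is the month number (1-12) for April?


Calendar month order:
3. March
4. April <--
5. May
April is month number 4

4


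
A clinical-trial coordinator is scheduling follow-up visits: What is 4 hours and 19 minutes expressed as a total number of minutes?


Hours: 4
Minutes: 19
Convert hours to minutes: 4 x 60 = 240
Add remaining minutes: 240 + 19 = 259

259


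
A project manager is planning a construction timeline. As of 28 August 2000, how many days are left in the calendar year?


Start: August 28, 2000
End: December 31, 2000
Days left in August: 3
September: 30
October: 31
November: 30
December: 31
Sum of remaining months: 122
Total: 3 + 122 = 125

125


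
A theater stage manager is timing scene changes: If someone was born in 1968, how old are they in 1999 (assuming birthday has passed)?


Birth year: 1968
Current year: 1999
Age = current year - birth year
Age = 1999 - 1968 = 31

31


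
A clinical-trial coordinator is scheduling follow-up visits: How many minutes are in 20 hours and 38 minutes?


Hours: 20
Extra minutes: 38
Minutes per hour: 60
Hours to minutes: 20 x 60 = 1200
Total: 1200 + 38 = 1238

1238


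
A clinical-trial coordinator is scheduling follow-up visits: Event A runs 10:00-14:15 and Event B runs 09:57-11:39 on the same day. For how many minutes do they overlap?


Interval A: [600, 855] minutes from midnight
Interval B: [597, 699] minutes from midnight
Overlap start = max(600, 597) = 600
Overlap end = min(855, 699) = 699
Overlap = 699 - 600 = 99 minutes

99


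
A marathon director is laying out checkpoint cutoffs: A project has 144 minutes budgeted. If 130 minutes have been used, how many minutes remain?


Total budget: 144 minutes
Time used: 130 minutes
Remaining: 144 - 130 = 14 minutes
Percent used: 90.3%
Percent remaining: 9.7%

14


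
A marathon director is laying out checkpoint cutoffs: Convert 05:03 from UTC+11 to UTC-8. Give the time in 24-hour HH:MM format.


Local time: 05:03 at UTC+11 (offset 11h)
Target zone: UTC-8 (offset -8h)
Difference: -8 - (11) = -19 hours
Calculation: 5 + (-19) = -14
Wraparound: (-14) mod 24 = 10
Result: 10:03

10:03


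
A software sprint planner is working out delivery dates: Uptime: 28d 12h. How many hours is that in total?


Days: 28
Extra hours: 12
Hours per day: 24
Days to hours: 28 x 24 = 672
Total: 672 + 12 = 684

684


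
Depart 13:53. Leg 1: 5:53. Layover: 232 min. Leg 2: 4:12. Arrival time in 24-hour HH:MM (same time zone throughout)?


Depart: 13:53
Leg 1: +353 min -> 19:46
Layover: +232 min -> 23:38
Leg 2: +252 min -> 03:50
Total travel: 837 minutes = 13h 57m
Arrival: 03:50

03:50


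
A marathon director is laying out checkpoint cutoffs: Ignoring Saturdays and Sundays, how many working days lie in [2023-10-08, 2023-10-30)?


Start: 2023-10-08 (Sunday)
End (exclusive): 2023-10-30 (Monday)
Total calendar days: 22
Full weeks: 22 // 7 = 3 -> 15 weekdays
Remaining 1 days starting on Sunday:
  Sun(-) -> 0 weekdays
Total business days: 15 + 0 = 15

15


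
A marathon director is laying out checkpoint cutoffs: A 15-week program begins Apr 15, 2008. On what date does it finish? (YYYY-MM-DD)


Start: 2008-04-15
Weeks to add: 15
Convert to days: 15 x 7 = 105 days
Add 105 days to 2008-04-15
Result: 2008-07-29

2008-07-29


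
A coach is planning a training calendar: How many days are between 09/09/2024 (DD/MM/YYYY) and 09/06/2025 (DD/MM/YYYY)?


Start date: 2024-09-09
End date: 2025-06-09
Sep 2024: +22 days
Oct 2024: +31 days
Nov 2024: +30 days
... (7 more months)
Total: 273 days

273


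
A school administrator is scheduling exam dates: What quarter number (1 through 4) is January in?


Month: January (month 1)
Q1: January-March (months 1-3)
Q2: April-June (months 4-6)
Q3: July-September (months 7-9)
Q4: October-December (months 10-12)
Month 1 falls in Q1

1


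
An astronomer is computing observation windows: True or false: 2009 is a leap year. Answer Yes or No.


Year: 2009
Divisible by 4? 2009 / 4 = 502.25 -> No
Not divisible by 4, so NOT a leap year

No


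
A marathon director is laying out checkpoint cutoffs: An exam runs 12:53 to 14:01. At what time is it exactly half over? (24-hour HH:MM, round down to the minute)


Start time: 12:53 = 773 minutes from midnight
End time: 14:01 = 841 minutes from midnight
Sum: 773 + 841 = 1614
Midpoint: 1614 / 2 = 807 minutes
Convert: 807 / 60 = 13 hours, 27 minutes
Result: 13:27

13:27


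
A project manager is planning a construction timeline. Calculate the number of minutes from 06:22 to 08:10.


Start time: 06:22 = 382 minutes from midnight
End time: 08:10 = 490 minutes from midnight
Difference: 490 - 382 = 108 minutes
That is 1 hours and 48 minutes

108


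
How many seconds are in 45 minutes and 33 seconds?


Minutes: 45
Extra seconds: 33
Seconds per minute: 60
Minutes to seconds: 45 x 60 = 2700
Total: 2700 + 33 = 2733

2733


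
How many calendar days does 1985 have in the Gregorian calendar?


Year: 1985
Check leap year rules:
Divisible by 4? No
1985 is not a leap year
Days: 365

365


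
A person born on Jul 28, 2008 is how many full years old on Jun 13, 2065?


Birth: 2008-07-28
Reference: 2065-06-13
Year difference: 2065 - 2008 = 57
Has birthday (07-28) occurred by 06-13? No
Birthday not yet reached this year -> subtract 1
Age in full years: 56

56


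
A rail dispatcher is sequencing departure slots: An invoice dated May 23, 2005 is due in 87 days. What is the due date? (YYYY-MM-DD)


Start: 2005-05-23
Adding 87 days
Days remaining in May: 8
After May: 79 days still to add
June 2005: 30 days, 49 remaining
July 2005: 31 days, 18 remaining
August 2005 has 31 days, need 18
Result: 2005-08-18

2005-08-18


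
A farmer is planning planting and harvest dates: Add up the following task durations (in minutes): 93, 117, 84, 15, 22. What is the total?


Durations: 93, 117, 84, 15, 22
Running sum: 93
+ 117 = 210
+ 84 = 294
+ 15 = 309
+ 22 = 331
Total duration: 331 minutes
That is 5 hours and 31 minutes

331


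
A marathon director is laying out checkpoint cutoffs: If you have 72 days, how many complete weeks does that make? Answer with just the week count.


Total days: 72
Days per week: 7
Division: 72 / 7 = 10 remainder 2
Complete weeks: 10
Remaining days: 2

10


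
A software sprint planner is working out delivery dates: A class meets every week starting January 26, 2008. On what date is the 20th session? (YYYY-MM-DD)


First occurrence: 2008-01-26 (occurrence 1)
Each occurrence is 7 days after the previous.
Occurrence 20 is 19 weeks after the first.
19 weeks = 133 days
2008-01-26 + 133 days = 2008-06-07

2008-06-07


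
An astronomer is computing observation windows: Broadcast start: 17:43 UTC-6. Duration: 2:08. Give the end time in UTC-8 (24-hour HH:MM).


Start: 17:43 in UTC-6
Step 1 - add duration:
  minutes: 43 + 8 = 51
  hours: 17 + 2 + 0 = 19
  end in UTC-6: 19:51
Step 2 - convert UTC-6 -> UTC-8:
  offset difference: -8 - (-6) = -2 hours
  19 + (-2) = 17 -> mod 24 = 17
Result: 17:51 in UTC-8

17:51


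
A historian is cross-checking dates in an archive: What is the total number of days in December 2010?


Month: December
Year: 2010
December is a 31-day month
Total: 31 days

31


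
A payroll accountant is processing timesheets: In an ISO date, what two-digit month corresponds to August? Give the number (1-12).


Calendar month order:
7. July
8. August <--
9. September
August is month number 8

8


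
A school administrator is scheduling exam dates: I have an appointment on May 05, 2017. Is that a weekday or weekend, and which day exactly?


Date: 2017-05-05
January 1, 2017 is a Sunday
Day of year: 125
Offset from Jan 1: 124 days
124 mod 7 = 5
Result: Friday

Friday


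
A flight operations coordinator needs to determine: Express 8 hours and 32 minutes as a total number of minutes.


Hours: 8
Extra minutes: 32
Minutes per hour: 60
Hours to minutes: 8 x 60 = 480
Total: 480 + 32 = 512

512


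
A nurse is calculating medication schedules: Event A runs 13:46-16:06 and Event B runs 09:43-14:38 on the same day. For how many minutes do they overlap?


Interval A: [826, 966] minutes from midnight
Interval B: [583, 878] minutes from midnight
Overlap start = max(826, 583) = 826
Overlap end = min(966, 878) = 878
Overlap = 878 - 826 = 52 minutes

52
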